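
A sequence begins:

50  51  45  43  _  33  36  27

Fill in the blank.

39

The slot pattern repeats as ABB (period 3), so there are 2 interleaved tracks.
Subsequence A = 50, 43, 36: arithmetic with common difference −7.
Subsequence B = 51, 45, ?, 33, 27: arithmetic, step −6.
So the missing entry in subsequence B is 39.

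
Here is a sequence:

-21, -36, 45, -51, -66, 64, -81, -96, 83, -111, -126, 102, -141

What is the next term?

-156

Reading positions in blocks of 3 reveals the pattern AAB — 2 tracks woven together.
Subsequence A is -21, -36, -51, -66, -81, -96, -111, -126, -141, which is arithmetic, step −15.
Subsequence B is 45, 64, 83, 102, which is arithmetic, step +19.
Term 14 comes from subsequence A (its 10th entry): -156.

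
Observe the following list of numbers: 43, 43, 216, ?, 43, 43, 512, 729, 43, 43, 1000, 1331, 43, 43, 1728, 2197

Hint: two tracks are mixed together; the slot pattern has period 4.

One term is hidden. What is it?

343

The slot pattern repeats as AABB (period 4), so there are 2 interleaved tracks.
Track A: 43, 43, 43, 43, 43, 43, 43, 43. The constant sequence 43.
Track B: 216, ?, 512, 729, 1000, 1331, 1728, 2197. Perfect cubes starting at 6³.
Track B's pattern makes the blank 343.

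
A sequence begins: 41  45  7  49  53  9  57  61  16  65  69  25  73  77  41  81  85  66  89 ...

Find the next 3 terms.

93, 107, 97

Positions follow the repeating pattern AAB; grouping by letter gives 2 tracks.
Track A is 41, 45, 49, 53, 57, 61, 65, 69, 73, 77, 81, 85, 89, which is adding 4 each time.
Track B is 7, 9, 16, 25, 41, 66, which is each term equals the sum of the previous two.
The 20th slot belongs to track A; its 14th term is 93.
Position 21 falls in track B as its term 7, giving 107.
Position 22 falls in track A as its term 15, giving 97.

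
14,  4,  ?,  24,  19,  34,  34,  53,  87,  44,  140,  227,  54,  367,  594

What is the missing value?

15

The slot pattern repeats as ABB (period 3), so there are 2 interleaved tracks.
Stream A: 14, 24, 34, 44, 54 (arithmetic with common difference +10).
Stream B: 4, ?, 19, 34, 53, 87, 140, 227, 367, 594 (Fibonacci-style (each term is the sum of the two before it)).
The gap is stream B's term 2; the rule gives 15.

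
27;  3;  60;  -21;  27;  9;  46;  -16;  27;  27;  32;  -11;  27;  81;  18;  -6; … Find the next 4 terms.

The terms cycle through 4 interleaved subsequences.
Track A: 27, 27, 27, 27 (constant 27).
Track B: 3, 9, 27, 81 (powers 3^1, 3^2, 3^3, …).
Track C: 60, 46, 32, 18 (arithmetic with common difference −14).
Track D: -21, -16, -11, -6 (arithmetic with common difference +5).
The 17th slot belongs to track A; its 5th term is 27.
Position 18 falls in track B as its term 5, giving 243.
The 19th slot belongs to track C; its 5th term is 4.
Term 20 comes from track D (its 5th entry): -1.

27, 243, 4, -1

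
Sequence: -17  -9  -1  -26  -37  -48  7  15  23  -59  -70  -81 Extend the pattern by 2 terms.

31, 39

Reading positions in blocks of 6 reveals the pattern AAABBB — 2 tracks woven together.
Subsequence A is -17, -9, -1, 7, 15, 23, which is arithmetic, step +8.
Subsequence B is -26, -37, -48, -59, -70, -81, which is arithmetic, step −11.
Position 13 falls in subsequence A as its term 7, giving 31.
Position 14 → subsequence A, term 8 = 39.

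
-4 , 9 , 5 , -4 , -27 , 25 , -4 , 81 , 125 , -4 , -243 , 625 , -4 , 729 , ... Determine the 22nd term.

Read the sequence 3 terms at a time; column i is its own pattern.
Stream A = -4, -4, -4, -4, -4: the constant sequence -4.
Stream B = 9, -27, 81, -243, 729: geometric with ratio -3.
Stream C = 5, 25, 125, 625: successive powers of 5.
The 22nd slot belongs to stream A; its 8th term is -4.

-4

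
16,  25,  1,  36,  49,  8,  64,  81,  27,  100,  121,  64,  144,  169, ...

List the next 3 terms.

125, 196, 225

The slot pattern repeats as AAB (period 3), so there are 2 interleaved tracks.
Track A is 16, 25, 36, 49, 64, 81, 100, 121, 144, 169, which is consecutive squares n² from n = 4.
Track B is 1, 8, 27, 64, which is consecutive cubes n³ from n = 1.
Position 15 falls in track B as its term 5, giving 125.
Term 16 comes from track A (its 11th entry): 196.
Position 17 falls in track A as its term 12, giving 225.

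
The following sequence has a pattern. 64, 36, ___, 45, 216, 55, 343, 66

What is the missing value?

Odd-indexed and even-indexed terms follow separate rules.
Track A = 64, ?, 216, 343: perfect cubes starting at 4³.
Track B = 36, 45, 55, 66: triangular numbers starting at T_8.
The gap is track A's term 2; the rule gives 125.

125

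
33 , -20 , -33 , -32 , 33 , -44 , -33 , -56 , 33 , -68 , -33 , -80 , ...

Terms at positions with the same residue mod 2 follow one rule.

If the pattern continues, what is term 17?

Positions 1, 3, 5, … form one subsequence and positions 2, 4, 6, … form another.
Track A: 33, -33, 33, -33, 33, -33 — alternating ±33.
Track B: -20, -32, -44, -56, -68, -80 — arithmetic, step −12.
Position 17 falls in track A as its term 9, giving 33.

33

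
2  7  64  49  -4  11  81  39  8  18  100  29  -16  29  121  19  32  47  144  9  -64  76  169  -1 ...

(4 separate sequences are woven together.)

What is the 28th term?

-11

Split by position mod 4: positions 1, 5, 9, … form one track, and each other residue class forms its own.
Track A: 2, -4, 8, -16, 32, -64. Geometric, ×-2 each step.
Track B: 7, 11, 18, 29, 47, 76. A Fibonacci-like recurrence a_n = a_{n-1} + a_{n-2}.
Track C: 64, 81, 100, 121, 144, 169. Perfect squares starting at 8².
Track D: 49, 39, 29, 19, 9, -1. Arithmetic with common difference −10.
Term 28 comes from track D (its 7th entry): -11.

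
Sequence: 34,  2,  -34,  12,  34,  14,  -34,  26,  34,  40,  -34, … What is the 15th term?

-34

Split by position mod 2 into 2 tracks.
Subsequence A is 34, -34, 34, -34, 34, -34, which is oscillating between 34 and -34.
Subsequence B is 2, 12, 14, 26, 40, which is each term equals the sum of the previous two.
The 15th slot belongs to subsequence A; its 8th term is -34.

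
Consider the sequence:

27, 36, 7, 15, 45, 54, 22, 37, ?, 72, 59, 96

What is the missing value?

Positions follow the repeating pattern AABB; grouping by letter gives 2 tracks.
Track A: 27, 36, 45, 54, ?, 72. Arithmetic with common difference +9.
Track B: 7, 15, 22, 37, 59, 96. Fibonacci-style (each term is the sum of the two before it).
Track A's pattern makes the blank 63.

63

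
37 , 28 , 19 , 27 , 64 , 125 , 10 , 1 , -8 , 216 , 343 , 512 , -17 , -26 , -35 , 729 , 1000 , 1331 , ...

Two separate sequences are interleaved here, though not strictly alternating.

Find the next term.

The slot pattern repeats as AAABBB (period 6), so there are 2 interleaved tracks.
Stream A is 37, 28, 19, 10, 1, -8, -17, -26, -35, which is linear: a_n = 46 − 9·n.
Stream B is 27, 64, 125, 216, 343, 512, 729, 1000, 1331, which is the cubes 3³, 4³, 5³, ….
Term 19 comes from stream A (its 10th entry): -44.

-44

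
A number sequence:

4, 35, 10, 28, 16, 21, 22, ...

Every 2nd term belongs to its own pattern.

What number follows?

The terms cycle through 2 interleaved subsequences.
Track A is 4, 10, 16, 22, which is arithmetic with common difference +6.
Track B is 35, 28, 21, which is arithmetic with common difference −7.
Term 8 comes from track B (its 4th entry): 14.

14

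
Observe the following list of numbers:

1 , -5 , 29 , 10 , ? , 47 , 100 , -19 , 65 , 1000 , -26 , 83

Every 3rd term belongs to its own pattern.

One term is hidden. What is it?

-12

Split by position mod 3: positions 1, 4, 7, … form one track, and each other residue class forms its own.
Subsequence A: 1, 10, 100, 1000 — powers of 10.
Subsequence B: -5, ?, -19, -26 — subtracting 7 each time.
Subsequence C: 29, 47, 65, 83 — linear: a_n = 11 + 18·n.
The gap is subsequence B's term 2; the rule gives -12.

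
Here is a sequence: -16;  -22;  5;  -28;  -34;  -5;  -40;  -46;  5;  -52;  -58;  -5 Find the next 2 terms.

-64, -70

Positions follow the repeating pattern AAB; grouping by letter gives 2 tracks.
Subsequence A: -16, -22, -28, -34, -40, -46, -52, -58 — linear: a_n = -10 − 6·n.
Subsequence B: 5, -5, 5, -5 — alternating ±5.
Position 13 → subsequence A, term 9 = -64.
The 14th slot belongs to subsequence A; its 10th term is -70.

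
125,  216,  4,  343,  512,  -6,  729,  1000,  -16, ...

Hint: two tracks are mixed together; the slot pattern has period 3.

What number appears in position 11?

Positions follow the repeating pattern AAB; grouping by letter gives 2 tracks.
Track A is 125, 216, 343, 512, 729, 1000, which is perfect cubes starting at 5³.
Track B is 4, -6, -16, which is subtracting 10 each time.
Position 11 falls in track A as its term 8, giving 1728.

1728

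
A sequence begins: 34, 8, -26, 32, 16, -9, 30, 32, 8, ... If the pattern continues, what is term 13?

26

Split by position mod 3: positions 1, 4, 7, … form one track, and each other residue class forms its own.
Stream A: 34, 32, 30 — arithmetic with common difference −2.
Stream B: 8, 16, 32 — successive powers of 2.
Stream C: -26, -9, 8 — linear: a_n = -43 + 17·n.
Position 13 → stream A, term 5 = 26.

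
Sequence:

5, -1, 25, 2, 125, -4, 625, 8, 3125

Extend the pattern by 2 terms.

-16, 15625

Taking every 2nd term gives 2 separate tracks.
Subsequence A: 5, 25, 125, 625, 3125 (successive powers of 5).
Subsequence B: -1, 2, -4, 8 (multiplying by -2 each time).
Position 10 falls in subsequence B as its term 5, giving -16.
Position 11 falls in subsequence A as its term 6, giving 15625.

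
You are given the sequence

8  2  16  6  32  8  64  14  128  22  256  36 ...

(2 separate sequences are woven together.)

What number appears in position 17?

2048

Taking every 2nd term gives 2 separate tracks.
Subsequence A: 8, 16, 32, 64, 128, 256 — successive powers of 2.
Subsequence B: 2, 6, 8, 14, 22, 36 — each term equals the sum of the previous two.
Term 17 comes from subsequence A (its 9th entry): 2048.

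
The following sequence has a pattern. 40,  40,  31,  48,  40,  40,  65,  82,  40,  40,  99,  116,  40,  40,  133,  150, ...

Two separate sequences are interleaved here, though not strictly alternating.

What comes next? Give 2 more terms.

Positions follow the repeating pattern AABB; grouping by letter gives 2 tracks.
Stream A is 40, 40, 40, 40, 40, 40, 40, 40, which is the constant sequence 40.
Stream B is 31, 48, 65, 82, 99, 116, 133, 150, which is arithmetic with common difference +17.
Position 17 → stream A, term 9 = 40.
Position 18 → stream A, term 10 = 40.

40, 40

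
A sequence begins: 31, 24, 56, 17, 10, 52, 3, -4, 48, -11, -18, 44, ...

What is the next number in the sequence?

-25

Positions follow the repeating pattern AAB; grouping by letter gives 2 tracks.
Stream A is 31, 24, 17, 10, 3, -4, -11, -18, which is arithmetic with common difference −7.
Stream B is 56, 52, 48, 44, which is arithmetic, step −4.
Term 13 comes from stream A (its 9th entry): -25.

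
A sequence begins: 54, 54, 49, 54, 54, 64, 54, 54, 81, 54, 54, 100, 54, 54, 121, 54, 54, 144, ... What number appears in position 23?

Positions follow the repeating pattern AAB; grouping by letter gives 2 tracks.
Track A: 54, 54, 54, 54, 54, 54, 54, 54, 54, 54, 54, 54 — constant 54.
Track B: 49, 64, 81, 100, 121, 144 — the squares 7², 8², 9², ….
Position 23 → track A, term 16 = 54.

54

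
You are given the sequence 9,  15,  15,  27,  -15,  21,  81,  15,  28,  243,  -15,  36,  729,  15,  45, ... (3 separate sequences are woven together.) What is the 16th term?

2187

Taking every 3rd term gives 3 separate tracks.
Track A is 9, 27, 81, 243, 729, which is successive powers of 3.
Track B is 15, -15, 15, -15, 15, which is oscillating between 15 and -15.
Track C is 15, 21, 28, 36, 45, which is the triangular numbers T_5, T_6, ….
Position 16 → track A, term 6 = 2187.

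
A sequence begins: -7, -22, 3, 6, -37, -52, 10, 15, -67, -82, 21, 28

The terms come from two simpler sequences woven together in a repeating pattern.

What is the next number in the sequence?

The slot pattern repeats as AABB (period 4), so there are 2 interleaved tracks.
Stream A: -7, -22, -37, -52, -67, -82 (linear: a_n = 8 − 15·n).
Stream B: 3, 6, 10, 15, 21, 28 (the triangular numbers T_2, T_3, …).
The 13th slot belongs to stream A; its 7th term is -97.

-97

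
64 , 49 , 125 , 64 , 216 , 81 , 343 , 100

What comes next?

Positions 1, 3, 5, … form one subsequence and positions 2, 4, 6, … form another.
Track A: 64, 125, 216, 343 — consecutive cubes n³ from n = 4.
Track B: 49, 64, 81, 100 — consecutive squares n² from n = 7.
Term 9 comes from track A (its 5th entry): 512.

512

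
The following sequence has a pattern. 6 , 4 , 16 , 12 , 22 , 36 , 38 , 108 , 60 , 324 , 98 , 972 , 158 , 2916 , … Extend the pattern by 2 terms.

256, 8748

Odd-indexed and even-indexed terms follow separate rules.
Subsequence A: 6, 16, 22, 38, 60, 98, 158 — Fibonacci-style (each term is the sum of the two before it).
Subsequence B: 4, 12, 36, 108, 324, 972, 2916 — a geometric progression (common ratio 3).
Position 15 → subsequence A, term 8 = 256.
Term 16 comes from subsequence B (its 8th entry): 8748.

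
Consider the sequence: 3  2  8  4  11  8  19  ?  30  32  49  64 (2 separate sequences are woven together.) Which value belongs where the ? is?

Positions 1, 3, 5, … form one subsequence and positions 2, 4, 6, … form another.
Subsequence A = 3, 8, 11, 19, 30, 49: Fibonacci-style (each term is the sum of the two before it).
Subsequence B = 2, 4, 8, ?, 32, 64: powers of 2.
The gap is subsequence B's term 4; the rule gives 16.

16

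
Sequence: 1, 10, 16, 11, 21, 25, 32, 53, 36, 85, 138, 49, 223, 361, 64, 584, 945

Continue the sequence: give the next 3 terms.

81, 1529, 2474

The slot pattern repeats as AAB (period 3), so there are 2 interleaved tracks.
Stream A: 1, 10, 11, 21, 32, 53, 85, 138, 223, 361, 584, 945 (Fibonacci-style (each term is the sum of the two before it)).
Stream B: 16, 25, 36, 49, 64 (perfect squares starting at 4²).
The 18th slot belongs to stream B; its 6th term is 81.
Position 19 falls in stream A as its term 13, giving 1529.
Term 20 comes from stream A (its 14th entry): 2474.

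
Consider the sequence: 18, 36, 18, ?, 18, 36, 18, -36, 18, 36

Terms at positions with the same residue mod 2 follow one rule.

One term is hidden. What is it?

-36

Taking every 2nd term gives 2 separate tracks.
Subsequence A is 18, 18, 18, 18, 18, which is constant 18.
Subsequence B is 36, ?, 36, -36, 36, which is the oscillation 36·(−1)^(n+1).
So the missing entry in subsequence B is -36.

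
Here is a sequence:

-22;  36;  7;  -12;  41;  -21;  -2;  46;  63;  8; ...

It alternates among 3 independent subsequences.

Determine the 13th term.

18

Taking every 3rd term gives 3 separate tracks.
Track A: -22, -12, -2, 8. Linear: a_n = -32 + 10·n.
Track B: 36, 41, 46. Arithmetic with common difference +5.
Track C: 7, -21, 63. Multiplying by -3 each time.
Position 13 falls in track A as its term 5, giving 18.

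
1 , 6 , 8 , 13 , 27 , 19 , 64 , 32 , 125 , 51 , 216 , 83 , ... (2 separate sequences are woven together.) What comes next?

Positions 1, 3, 5, … form one subsequence and positions 2, 4, 6, … form another.
Subsequence A: 1, 8, 27, 64, 125, 216 — perfect cubes starting at 1³.
Subsequence B: 6, 13, 19, 32, 51, 83 — each term equals the sum of the previous two.
The 13th slot belongs to subsequence A; its 7th term is 343.

343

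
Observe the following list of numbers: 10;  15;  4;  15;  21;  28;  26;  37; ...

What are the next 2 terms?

Reading positions in blocks of 4 reveals the pattern AABB — 2 tracks woven together.
Track A: 10, 15, 21, 28 (triangular numbers starting at T_4).
Track B: 4, 15, 26, 37 (adding 11 each time).
Term 9 comes from track A (its 5th entry): 36.
The 10th slot belongs to track A; its 6th term is 45.

36, 45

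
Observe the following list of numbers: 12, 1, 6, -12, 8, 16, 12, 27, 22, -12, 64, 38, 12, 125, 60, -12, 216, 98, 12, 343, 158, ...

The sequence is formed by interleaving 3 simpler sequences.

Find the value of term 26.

Split by position mod 3 into 3 tracks.
Track A: 12, -12, 12, -12, 12, -12, 12. The oscillation 12·(−1)^(n+1).
Track B: 1, 8, 27, 64, 125, 216, 343. Perfect cubes starting at 1³.
Track C: 6, 16, 22, 38, 60, 98, 158. A Fibonacci-like recurrence a_n = a_{n-1} + a_{n-2}.
Term 26 comes from track B (its 9th entry): 729.

729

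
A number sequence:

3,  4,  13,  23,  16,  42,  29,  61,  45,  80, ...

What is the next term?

Taking every 2nd term gives 2 separate tracks.
Subsequence A: 3, 13, 16, 29, 45 (each term equals the sum of the previous two).
Subsequence B: 4, 23, 42, 61, 80 (linear: a_n = -15 + 19·n).
Position 11 falls in subsequence A as its term 6, giving 74.

74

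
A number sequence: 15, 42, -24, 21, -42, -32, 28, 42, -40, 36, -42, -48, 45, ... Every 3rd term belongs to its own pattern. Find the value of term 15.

-56

The terms cycle through 3 interleaved subsequences.
Stream A: 15, 21, 28, 36, 45 (triangular numbers n(n+1)/2 for n = 5, 6, …).
Stream B: 42, -42, 42, -42 (alternating ±42).
Stream C: -24, -32, -40, -48 (arithmetic with common difference −8).
Term 15 comes from stream C (its 5th entry): -56.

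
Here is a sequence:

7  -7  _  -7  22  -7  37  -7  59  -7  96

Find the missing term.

Positions 1, 3, 5, … form one subsequence and positions 2, 4, 6, … form another.
Subsequence A: 7, ?, 22, 37, 59, 96. Each term equals the sum of the previous two.
Subsequence B: -7, -7, -7, -7, -7. Always -7.
Filling subsequence A at index 2 by its rule yields 15.

15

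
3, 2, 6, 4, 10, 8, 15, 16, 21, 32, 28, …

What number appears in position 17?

55

Odd-indexed and even-indexed terms follow separate rules.
Track A: 3, 6, 10, 15, 21, 28 (the triangular numbers T_2, T_3, …).
Track B: 2, 4, 8, 16, 32 (powers 2^1, 2^2, 2^3, …).
The 17th slot belongs to track A; its 9th term is 55.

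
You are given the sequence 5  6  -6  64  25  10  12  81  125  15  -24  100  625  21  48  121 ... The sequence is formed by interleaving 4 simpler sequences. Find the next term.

Split by position mod 4 into 4 tracks.
Track A = 5, 25, 125, 625: successive powers of 5.
Track B = 6, 10, 15, 21: the triangular numbers T_3, T_4, ….
Track C = -6, 12, -24, 48: a geometric progression (common ratio -2).
Track D = 64, 81, 100, 121: the squares 8², 9², 10², ….
The 17th slot belongs to track A; its 5th term is 3125.

3125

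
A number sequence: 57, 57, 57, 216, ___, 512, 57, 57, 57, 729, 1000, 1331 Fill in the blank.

The slot pattern repeats as AAABBB (period 6), so there are 2 interleaved tracks.
Track A = 57, 57, 57, 57, 57, 57: constant 57.
Track B = 216, ?, 512, 729, 1000, 1331: the cubes 6³, 7³, 8³, ….
Filling track B at index 2 by its rule yields 343.

343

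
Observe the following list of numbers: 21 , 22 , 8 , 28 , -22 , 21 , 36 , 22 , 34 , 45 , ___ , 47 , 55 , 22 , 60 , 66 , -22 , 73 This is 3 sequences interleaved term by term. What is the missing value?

-22

Split by position mod 3: positions 1, 4, 7, … form one track, and each other residue class forms its own.
Track A: 21, 28, 36, 45, 55, 66 (the triangular numbers T_6, T_7, …).
Track B: 22, -22, 22, ?, 22, -22 (alternating ±22).
Track C: 8, 21, 34, 47, 60, 73 (arithmetic with common difference +13).
So the missing entry in track B is -22.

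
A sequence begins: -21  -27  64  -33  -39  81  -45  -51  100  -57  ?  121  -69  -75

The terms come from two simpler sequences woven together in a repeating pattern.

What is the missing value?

-63

Reading positions in blocks of 3 reveals the pattern AAB — 2 tracks woven together.
Track A = -21, -27, -33, -39, -45, -51, -57, ?, -69, -75: subtracting 6 each time.
Track B = 64, 81, 100, 121: consecutive squares n² from n = 8.
Track A's pattern makes the blank -63.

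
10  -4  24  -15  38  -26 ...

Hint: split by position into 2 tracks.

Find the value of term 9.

The terms cycle through 2 interleaved subsequences.
Track A is 10, 24, 38, which is linear: a_n = -4 + 14·n.
Track B is -4, -15, -26, which is linear: a_n = 7 − 11·n.
Position 9 falls in track A as its term 5, giving 66.

66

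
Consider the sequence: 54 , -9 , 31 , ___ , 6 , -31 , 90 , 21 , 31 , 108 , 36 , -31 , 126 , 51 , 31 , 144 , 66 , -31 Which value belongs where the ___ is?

Taking every 3rd term gives 3 separate tracks.
Track A is 54, ?, 90, 108, 126, 144, which is arithmetic with common difference +18.
Track B is -9, 6, 21, 36, 51, 66, which is arithmetic with common difference +15.
Track C is 31, -31, 31, -31, 31, -31, which is the oscillation 31·(−1)^(n+1).
So the missing entry in track A is 72.

72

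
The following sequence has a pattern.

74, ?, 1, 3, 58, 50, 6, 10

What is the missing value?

Positions follow the repeating pattern AABB; grouping by letter gives 2 tracks.
Track A = 74, ?, 58, 50: arithmetic with common difference −8.
Track B = 1, 3, 6, 10: triangular numbers starting at T_1.
Track A's pattern makes the blank 66.

66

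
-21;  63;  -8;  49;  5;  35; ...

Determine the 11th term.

Odd-indexed and even-indexed terms follow separate rules.
Stream A: -21, -8, 5 — linear: a_n = -34 + 13·n.
Stream B: 63, 49, 35 — linear: a_n = 77 − 14·n.
Position 11 → stream A, term 6 = 44.

44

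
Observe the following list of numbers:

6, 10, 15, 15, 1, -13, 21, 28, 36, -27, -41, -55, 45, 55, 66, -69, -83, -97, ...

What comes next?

78

Positions follow the repeating pattern AAABBB; grouping by letter gives 2 tracks.
Track A = 6, 10, 15, 21, 28, 36, 45, 55, 66: triangular numbers n(n+1)/2 for n = 3, 4, ….
Track B = 15, 1, -13, -27, -41, -55, -69, -83, -97: arithmetic with common difference −14.
The 19th slot belongs to track A; its 10th term is 78.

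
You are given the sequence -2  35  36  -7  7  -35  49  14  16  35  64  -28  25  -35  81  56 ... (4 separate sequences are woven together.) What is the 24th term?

The terms cycle through 4 interleaved subsequences.
Subsequence A is -2, 7, 16, 25, which is linear: a_n = -11 + 9·n.
Subsequence B is 35, -35, 35, -35, which is oscillating between 35 and -35.
Subsequence C is 36, 49, 64, 81, which is consecutive squares n² from n = 6.
Subsequence D is -7, 14, -28, 56, which is multiplying by -2 each time.
Position 24 → subsequence D, term 6 = 224.

224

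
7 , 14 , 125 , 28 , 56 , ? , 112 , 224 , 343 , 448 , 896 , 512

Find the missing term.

216

Reading positions in blocks of 3 reveals the pattern AAB — 2 tracks woven together.
Track A: 7, 14, 28, 56, 112, 224, 448, 896 — geometric with ratio 2.
Track B: 125, ?, 343, 512 — consecutive cubes n³ from n = 5.
Filling track B at index 2 by its rule yields 216.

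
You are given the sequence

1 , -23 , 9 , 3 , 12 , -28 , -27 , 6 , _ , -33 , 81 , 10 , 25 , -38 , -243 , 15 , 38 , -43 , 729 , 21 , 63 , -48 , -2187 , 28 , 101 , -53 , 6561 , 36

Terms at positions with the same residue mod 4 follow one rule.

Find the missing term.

13

Split by position mod 4: positions 1, 5, 9, … form one track, and each other residue class forms its own.
Track A: 1, 12, ?, 25, 38, 63, 101 (each term equals the sum of the previous two).
Track B: -23, -28, -33, -38, -43, -48, -53 (arithmetic, step −5).
Track C: 9, -27, 81, -243, 729, -2187, 6561 (a geometric progression (common ratio -3)).
Track D: 3, 6, 10, 15, 21, 28, 36 (triangular numbers n(n+1)/2 for n = 2, 3, …).
The gap is track A's term 3; the rule gives 13.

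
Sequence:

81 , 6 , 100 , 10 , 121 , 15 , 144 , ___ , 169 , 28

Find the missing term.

The terms cycle through 2 interleaved subsequences.
Stream A = 81, 100, 121, 144, 169: perfect squares starting at 9².
Stream B = 6, 10, 15, ?, 28: the triangular numbers T_3, T_4, ….
The gap is stream B's term 4; the rule gives 21.

21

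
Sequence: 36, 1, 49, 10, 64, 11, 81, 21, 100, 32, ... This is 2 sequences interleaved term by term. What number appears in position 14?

Odd-indexed and even-indexed terms follow separate rules.
Stream A: 36, 49, 64, 81, 100 (perfect squares starting at 6²).
Stream B: 1, 10, 11, 21, 32 (each term equals the sum of the previous two).
The 14th slot belongs to stream B; its 7th term is 85.

85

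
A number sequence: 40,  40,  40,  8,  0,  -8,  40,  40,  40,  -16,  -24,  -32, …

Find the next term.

The slot pattern repeats as AAABBB (period 6), so there are 2 interleaved tracks.
Track A: 40, 40, 40, 40, 40, 40 (the constant sequence 40).
Track B: 8, 0, -8, -16, -24, -32 (arithmetic, step −8).
Position 13 falls in track A as its term 7, giving 40.

40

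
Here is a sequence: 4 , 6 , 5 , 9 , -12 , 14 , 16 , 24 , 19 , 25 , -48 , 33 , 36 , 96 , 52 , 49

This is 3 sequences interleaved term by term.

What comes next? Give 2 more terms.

The terms cycle through 3 interleaved subsequences.
Track A is 4, 9, 16, 25, 36, 49, which is consecutive squares n² from n = 2.
Track B is 6, -12, 24, -48, 96, which is multiplying by -2 each time.
Track C is 5, 14, 19, 33, 52, which is Fibonacci-style (each term is the sum of the two before it).
Term 17 comes from track B (its 6th entry): -192.
Position 18 → track C, term 6 = 85.

-192, 85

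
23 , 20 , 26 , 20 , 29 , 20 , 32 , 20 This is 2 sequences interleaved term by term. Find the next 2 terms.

35, 20

Odd-indexed and even-indexed terms follow separate rules.
Track A: 23, 26, 29, 32. Arithmetic, step +3.
Track B: 20, 20, 20, 20. The constant sequence 20.
Position 9 → track A, term 5 = 35.
Position 10 → track B, term 5 = 20.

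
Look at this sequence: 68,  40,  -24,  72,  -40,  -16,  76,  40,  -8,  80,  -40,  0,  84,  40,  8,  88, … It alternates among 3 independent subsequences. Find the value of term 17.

-40

Split by position mod 3 into 3 tracks.
Track A = 68, 72, 76, 80, 84, 88: linear: a_n = 64 + 4·n.
Track B = 40, -40, 40, -40, 40: oscillating between 40 and -40.
Track C = -24, -16, -8, 0, 8: adding 8 each time.
The 17th slot belongs to track B; its 6th term is -40.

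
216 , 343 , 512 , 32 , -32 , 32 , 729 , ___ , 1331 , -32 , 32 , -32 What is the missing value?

1000

Reading positions in blocks of 6 reveals the pattern AAABBB — 2 tracks woven together.
Track A: 216, 343, 512, 729, ?, 1331 — the cubes 6³, 7³, 8³, ….
Track B: 32, -32, 32, -32, 32, -32 — alternating ±32.
The gap is track A's term 5; the rule gives 1000.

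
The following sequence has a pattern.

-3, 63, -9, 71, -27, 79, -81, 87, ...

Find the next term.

Split by position mod 2 into 2 tracks.
Track A: -3, -9, -27, -81 (a geometric progression (common ratio 3)).
Track B: 63, 71, 79, 87 (arithmetic with common difference +8).
Position 9 falls in track A as its term 5, giving -243.

-243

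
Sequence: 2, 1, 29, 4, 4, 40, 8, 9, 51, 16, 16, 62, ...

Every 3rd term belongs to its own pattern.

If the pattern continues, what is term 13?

The terms cycle through 3 interleaved subsequences.
Stream A = 2, 4, 8, 16: powers 2^1, 2^2, 2^3, ….
Stream B = 1, 4, 9, 16: the squares 1², 2², 3², ….
Stream C = 29, 40, 51, 62: arithmetic with common difference +11.
The 13th slot belongs to stream A; its 5th term is 32.

32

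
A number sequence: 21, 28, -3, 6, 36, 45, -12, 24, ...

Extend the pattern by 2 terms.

55, 66

The slot pattern repeats as AABB (period 4), so there are 2 interleaved tracks.
Subsequence A: 21, 28, 36, 45 — the triangular numbers T_6, T_7, ….
Subsequence B: -3, 6, -12, 24 — geometric, ×-2 each step.
Position 9 falls in subsequence A as its term 5, giving 55.
Position 10 → subsequence A, term 6 = 66.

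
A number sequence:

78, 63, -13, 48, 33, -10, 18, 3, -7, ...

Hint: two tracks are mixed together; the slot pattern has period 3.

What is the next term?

-12

Reading positions in blocks of 3 reveals the pattern AAB — 2 tracks woven together.
Stream A = 78, 63, 48, 33, 18, 3: arithmetic with common difference −15.
Stream B = -13, -10, -7: adding 3 each time.
The 10th slot belongs to stream A; its 7th term is -12.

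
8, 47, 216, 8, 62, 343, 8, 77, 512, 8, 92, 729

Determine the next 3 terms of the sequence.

Taking every 3rd term gives 3 separate tracks.
Track A: 8, 8, 8, 8 (constant 8).
Track B: 47, 62, 77, 92 (arithmetic with common difference +15).
Track C: 216, 343, 512, 729 (perfect cubes starting at 6³).
Position 13 falls in track A as its term 5, giving 8.
Term 14 comes from track B (its 5th entry): 107.
Term 15 comes from track C (its 5th entry): 1000.

8, 107, 1000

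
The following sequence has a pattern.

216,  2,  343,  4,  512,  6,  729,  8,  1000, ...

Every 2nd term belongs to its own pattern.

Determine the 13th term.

Taking every 2nd term gives 2 separate tracks.
Subsequence A: 216, 343, 512, 729, 1000 — perfect cubes starting at 6³.
Subsequence B: 2, 4, 6, 8 — linear: a_n = 2·n.
The 13th slot belongs to subsequence A; its 7th term is 1728.

1728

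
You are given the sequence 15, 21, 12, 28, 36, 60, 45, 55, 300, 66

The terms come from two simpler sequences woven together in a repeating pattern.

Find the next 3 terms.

Positions follow the repeating pattern AAB; grouping by letter gives 2 tracks.
Track A: 15, 21, 28, 36, 45, 55, 66. The triangular numbers T_5, T_6, ….
Track B: 12, 60, 300. A geometric progression (common ratio 5).
Position 11 falls in track A as its term 8, giving 78.
The 12th slot belongs to track B; its 4th term is 1500.
Term 13 comes from track A (its 9th entry): 91.

78, 1500, 91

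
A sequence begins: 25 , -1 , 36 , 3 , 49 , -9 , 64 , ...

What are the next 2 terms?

27, 81

Odd-indexed and even-indexed terms follow separate rules.
Stream A: 25, 36, 49, 64. Perfect squares starting at 5².
Stream B: -1, 3, -9. Geometric with ratio -3.
Position 8 falls in stream B as its term 4, giving 27.
Position 9 → stream A, term 5 = 81.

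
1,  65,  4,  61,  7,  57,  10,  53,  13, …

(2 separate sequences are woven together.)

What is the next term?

49

Taking every 2nd term gives 2 separate tracks.
Track A = 1, 4, 7, 10, 13: adding 3 each time.
Track B = 65, 61, 57, 53: arithmetic with common difference −4.
Term 10 comes from track B (its 5th entry): 49.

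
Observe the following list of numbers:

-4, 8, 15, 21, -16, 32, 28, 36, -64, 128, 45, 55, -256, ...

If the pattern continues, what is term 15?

The slot pattern repeats as AABB (period 4), so there are 2 interleaved tracks.
Track A: -4, 8, -16, 32, -64, 128, -256 (geometric with ratio -2).
Track B: 15, 21, 28, 36, 45, 55 (triangular numbers starting at T_5).
Term 15 comes from track B (its 7th entry): 66.

66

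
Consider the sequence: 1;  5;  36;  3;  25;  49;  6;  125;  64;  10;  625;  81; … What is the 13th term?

15

Read the sequence 3 terms at a time; column i is its own pattern.
Stream A is 1, 3, 6, 10, which is triangular numbers starting at T_1.
Stream B is 5, 25, 125, 625, which is successive powers of 5.
Stream C is 36, 49, 64, 81, which is the squares 6², 7², 8², ….
Term 13 comes from stream A (its 5th entry): 15.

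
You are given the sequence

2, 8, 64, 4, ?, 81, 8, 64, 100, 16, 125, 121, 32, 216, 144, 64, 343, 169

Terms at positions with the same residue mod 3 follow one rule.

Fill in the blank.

Split by position mod 3: positions 1, 4, 7, … form one track, and each other residue class forms its own.
Subsequence A is 2, 4, 8, 16, 32, 64, which is powers of 2.
Subsequence B is 8, ?, 64, 125, 216, 343, which is consecutive cubes n³ from n = 2.
Subsequence C is 64, 81, 100, 121, 144, 169, which is the squares 8², 9², 10², ….
So the missing entry in subsequence B is 27.

27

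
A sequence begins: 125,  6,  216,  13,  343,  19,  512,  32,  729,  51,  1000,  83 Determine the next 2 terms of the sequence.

1331, 134

Split by position mod 2 into 2 tracks.
Track A: 125, 216, 343, 512, 729, 1000 (consecutive cubes n³ from n = 5).
Track B: 6, 13, 19, 32, 51, 83 (a Fibonacci-like recurrence a_n = a_{n-1} + a_{n-2}).
The 13th slot belongs to track A; its 7th term is 1331.
The 14th slot belongs to track B; its 7th term is 134.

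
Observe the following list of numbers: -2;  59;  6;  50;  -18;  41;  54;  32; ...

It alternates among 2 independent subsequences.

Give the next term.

-162

Positions 1, 3, 5, … form one subsequence and positions 2, 4, 6, … form another.
Stream A: -2, 6, -18, 54. Multiplying by -3 each time.
Stream B: 59, 50, 41, 32. Arithmetic with common difference −9.
The 9th slot belongs to stream A; its 5th term is -162.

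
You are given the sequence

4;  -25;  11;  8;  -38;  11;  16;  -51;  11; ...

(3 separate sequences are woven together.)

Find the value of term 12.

11

Split by position mod 3 into 3 tracks.
Stream A is 4, 8, 16, which is powers of 2.
Stream B is -25, -38, -51, which is subtracting 13 each time.
Stream C is 11, 11, 11, which is constant 11.
The 12th slot belongs to stream C; its 4th term is 11.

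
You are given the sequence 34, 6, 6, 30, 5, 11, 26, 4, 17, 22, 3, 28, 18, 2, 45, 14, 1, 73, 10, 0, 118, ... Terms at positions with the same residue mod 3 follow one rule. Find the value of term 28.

The terms cycle through 3 interleaved subsequences.
Subsequence A is 34, 30, 26, 22, 18, 14, 10, which is arithmetic, step −4.
Subsequence B is 6, 5, 4, 3, 2, 1, 0, which is arithmetic with common difference −1.
Subsequence C is 6, 11, 17, 28, 45, 73, 118, which is a Fibonacci-like recurrence a_n = a_{n-1} + a_{n-2}.
The 28th slot belongs to subsequence A; its 10th term is -2.

-2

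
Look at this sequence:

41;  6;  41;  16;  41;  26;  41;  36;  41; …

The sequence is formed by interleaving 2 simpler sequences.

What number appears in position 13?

The terms cycle through 2 interleaved subsequences.
Track A: 41, 41, 41, 41, 41 (constant 41).
Track B: 6, 16, 26, 36 (linear: a_n = -4 + 10·n).
Position 13 → track A, term 7 = 41.

41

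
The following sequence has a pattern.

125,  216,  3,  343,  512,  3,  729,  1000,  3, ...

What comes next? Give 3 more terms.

Reading positions in blocks of 3 reveals the pattern AAB — 2 tracks woven together.
Track A is 125, 216, 343, 512, 729, 1000, which is the cubes 5³, 6³, 7³, ….
Track B is 3, 3, 3, which is constant 3.
Position 10 falls in track A as its term 7, giving 1331.
Term 11 comes from track A (its 8th entry): 1728.
Position 12 falls in track B as its term 4, giving 3.

1331, 1728, 3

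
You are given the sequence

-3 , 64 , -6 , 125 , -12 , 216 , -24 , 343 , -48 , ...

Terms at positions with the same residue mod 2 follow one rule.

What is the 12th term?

729

Odd-indexed and even-indexed terms follow separate rules.
Track A is -3, -6, -12, -24, -48, which is geometric, ×2 each step.
Track B is 64, 125, 216, 343, which is the cubes 4³, 5³, 6³, ….
The 12th slot belongs to track B; its 6th term is 729.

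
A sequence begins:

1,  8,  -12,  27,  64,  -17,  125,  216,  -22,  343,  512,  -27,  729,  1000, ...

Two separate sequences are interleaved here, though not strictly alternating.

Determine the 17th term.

1728

Reading positions in blocks of 3 reveals the pattern AAB — 2 tracks woven together.
Track A: 1, 8, 27, 64, 125, 216, 343, 512, 729, 1000 — perfect cubes starting at 1³.
Track B: -12, -17, -22, -27 — linear: a_n = -7 − 5·n.
Position 17 falls in track A as its term 12, giving 1728.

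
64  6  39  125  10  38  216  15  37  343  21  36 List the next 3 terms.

512, 28, 35

Taking every 3rd term gives 3 separate tracks.
Subsequence A is 64, 125, 216, 343, which is the cubes 4³, 5³, 6³, ….
Subsequence B is 6, 10, 15, 21, which is triangular numbers n(n+1)/2 for n = 3, 4, ….
Subsequence C is 39, 38, 37, 36, which is arithmetic with common difference −1.
Position 13 falls in subsequence A as its term 5, giving 512.
Position 14 falls in subsequence B as its term 5, giving 28.
Position 15 → subsequence C, term 5 = 35.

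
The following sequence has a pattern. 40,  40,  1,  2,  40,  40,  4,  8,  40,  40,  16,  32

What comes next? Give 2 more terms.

40, 40

Reading positions in blocks of 4 reveals the pattern AABB — 2 tracks woven together.
Track A is 40, 40, 40, 40, 40, 40, which is constant 40.
Track B is 1, 2, 4, 8, 16, 32, which is powers of 2.
Position 13 falls in track A as its term 7, giving 40.
Position 14 falls in track A as its term 8, giving 40.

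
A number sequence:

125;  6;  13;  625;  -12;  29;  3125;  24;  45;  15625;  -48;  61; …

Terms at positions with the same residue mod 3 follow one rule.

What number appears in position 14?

96

Taking every 3rd term gives 3 separate tracks.
Track A: 125, 625, 3125, 15625 (powers of 5).
Track B: 6, -12, 24, -48 (a geometric progression (common ratio -2)).
Track C: 13, 29, 45, 61 (adding 16 each time).
The 14th slot belongs to track B; its 5th term is 96.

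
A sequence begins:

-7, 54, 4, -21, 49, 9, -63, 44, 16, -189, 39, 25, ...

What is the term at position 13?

Split by position mod 3: positions 1, 4, 7, … form one track, and each other residue class forms its own.
Subsequence A: -7, -21, -63, -189. Geometric with ratio 3.
Subsequence B: 54, 49, 44, 39. Arithmetic with common difference −5.
Subsequence C: 4, 9, 16, 25. The squares 2², 3², 4², ….
Position 13 → subsequence A, term 5 = -567.

-567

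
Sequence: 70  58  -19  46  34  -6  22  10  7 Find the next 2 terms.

Positions follow the repeating pattern AAB; grouping by letter gives 2 tracks.
Track A = 70, 58, 46, 34, 22, 10: subtracting 12 each time.
Track B = -19, -6, 7: linear: a_n = -32 + 13·n.
Position 10 falls in track A as its term 7, giving -2.
The 11th slot belongs to track A; its 8th term is -14.

-2, -14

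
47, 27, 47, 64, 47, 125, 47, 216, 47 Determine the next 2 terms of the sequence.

Positions 1, 3, 5, … form one subsequence and positions 2, 4, 6, … form another.
Track A: 47, 47, 47, 47, 47. Always 47.
Track B: 27, 64, 125, 216. Consecutive cubes n³ from n = 3.
The 10th slot belongs to track B; its 5th term is 343.
Position 11 → track A, term 6 = 47.

343, 47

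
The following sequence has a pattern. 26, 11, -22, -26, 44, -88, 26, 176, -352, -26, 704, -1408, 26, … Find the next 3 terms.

2816, -5632, -26

The slot pattern repeats as ABB (period 3), so there are 2 interleaved tracks.
Track A is 26, -26, 26, -26, 26, which is alternating ±26.
Track B is 11, -22, 44, -88, 176, -352, 704, -1408, which is multiplying by -2 each time.
Position 14 falls in track B as its term 9, giving 2816.
Position 15 falls in track B as its term 10, giving -5632.
Position 16 falls in track A as its term 6, giving -26.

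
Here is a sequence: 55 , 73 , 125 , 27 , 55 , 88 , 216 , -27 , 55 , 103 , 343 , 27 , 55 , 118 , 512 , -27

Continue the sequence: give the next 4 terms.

Split by position mod 4: positions 1, 5, 9, … form one track, and each other residue class forms its own.
Stream A: 55, 55, 55, 55 — always 55.
Stream B: 73, 88, 103, 118 — arithmetic, step +15.
Stream C: 125, 216, 343, 512 — consecutive cubes n³ from n = 5.
Stream D: 27, -27, 27, -27 — the oscillation 27·(−1)^(n+1).
The 17th slot belongs to stream A; its 5th term is 55.
Position 18 → stream B, term 5 = 133.
The 19th slot belongs to stream C; its 5th term is 729.
Term 20 comes from stream D (its 5th entry): 27.

55, 133, 729, 27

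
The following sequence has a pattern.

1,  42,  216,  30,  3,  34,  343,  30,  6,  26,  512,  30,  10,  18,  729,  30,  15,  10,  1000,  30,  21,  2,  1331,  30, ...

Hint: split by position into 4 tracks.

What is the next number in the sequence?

Split by position mod 4 into 4 tracks.
Track A: 1, 3, 6, 10, 15, 21 (triangular numbers n(n+1)/2 for n = 1, 2, …).
Track B: 42, 34, 26, 18, 10, 2 (arithmetic, step −8).
Track C: 216, 343, 512, 729, 1000, 1331 (the cubes 6³, 7³, 8³, …).
Track D: 30, 30, 30, 30, 30, 30 (constant 30).
Position 25 falls in track A as its term 7, giving 28.

28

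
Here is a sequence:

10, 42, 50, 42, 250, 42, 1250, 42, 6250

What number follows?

The terms cycle through 2 interleaved subsequences.
Stream A = 10, 50, 250, 1250, 6250: geometric with ratio 5.
Stream B = 42, 42, 42, 42: constant 42.
Term 10 comes from stream B (its 5th entry): 42.

42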